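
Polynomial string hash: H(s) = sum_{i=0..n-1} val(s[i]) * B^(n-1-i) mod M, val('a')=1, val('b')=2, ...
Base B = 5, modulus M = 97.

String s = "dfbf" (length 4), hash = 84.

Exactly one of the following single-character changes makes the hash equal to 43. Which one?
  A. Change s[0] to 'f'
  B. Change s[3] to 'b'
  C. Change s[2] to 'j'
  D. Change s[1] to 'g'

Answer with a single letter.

Answer: A

Derivation:
Option A: s[0]='d'->'f', delta=(6-4)*5^3 mod 97 = 56, hash=84+56 mod 97 = 43 <-- target
Option B: s[3]='f'->'b', delta=(2-6)*5^0 mod 97 = 93, hash=84+93 mod 97 = 80
Option C: s[2]='b'->'j', delta=(10-2)*5^1 mod 97 = 40, hash=84+40 mod 97 = 27
Option D: s[1]='f'->'g', delta=(7-6)*5^2 mod 97 = 25, hash=84+25 mod 97 = 12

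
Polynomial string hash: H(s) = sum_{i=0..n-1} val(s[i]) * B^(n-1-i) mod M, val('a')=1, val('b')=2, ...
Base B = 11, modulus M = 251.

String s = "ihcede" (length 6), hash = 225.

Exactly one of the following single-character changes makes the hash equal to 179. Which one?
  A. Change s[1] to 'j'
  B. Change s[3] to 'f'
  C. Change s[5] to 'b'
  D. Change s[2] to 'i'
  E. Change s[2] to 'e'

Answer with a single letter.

Answer: D

Derivation:
Option A: s[1]='h'->'j', delta=(10-8)*11^4 mod 251 = 166, hash=225+166 mod 251 = 140
Option B: s[3]='e'->'f', delta=(6-5)*11^2 mod 251 = 121, hash=225+121 mod 251 = 95
Option C: s[5]='e'->'b', delta=(2-5)*11^0 mod 251 = 248, hash=225+248 mod 251 = 222
Option D: s[2]='c'->'i', delta=(9-3)*11^3 mod 251 = 205, hash=225+205 mod 251 = 179 <-- target
Option E: s[2]='c'->'e', delta=(5-3)*11^3 mod 251 = 152, hash=225+152 mod 251 = 126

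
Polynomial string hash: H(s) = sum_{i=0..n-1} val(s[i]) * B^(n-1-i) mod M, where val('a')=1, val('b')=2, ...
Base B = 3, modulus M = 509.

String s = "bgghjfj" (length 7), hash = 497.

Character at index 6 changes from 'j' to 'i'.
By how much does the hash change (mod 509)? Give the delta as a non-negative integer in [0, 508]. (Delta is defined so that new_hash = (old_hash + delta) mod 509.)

Answer: 508

Derivation:
Delta formula: (val(new) - val(old)) * B^(n-1-k) mod M
  val('i') - val('j') = 9 - 10 = -1
  B^(n-1-k) = 3^0 mod 509 = 1
  Delta = -1 * 1 mod 509 = 508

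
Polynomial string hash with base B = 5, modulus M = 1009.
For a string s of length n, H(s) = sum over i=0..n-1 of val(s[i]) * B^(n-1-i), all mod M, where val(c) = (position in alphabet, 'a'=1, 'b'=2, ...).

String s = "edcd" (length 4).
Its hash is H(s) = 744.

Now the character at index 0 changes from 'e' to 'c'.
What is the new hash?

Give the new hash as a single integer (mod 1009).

val('e') = 5, val('c') = 3
Position k = 0, exponent = n-1-k = 3
B^3 mod M = 5^3 mod 1009 = 125
Delta = (3 - 5) * 125 mod 1009 = 759
New hash = (744 + 759) mod 1009 = 494

Answer: 494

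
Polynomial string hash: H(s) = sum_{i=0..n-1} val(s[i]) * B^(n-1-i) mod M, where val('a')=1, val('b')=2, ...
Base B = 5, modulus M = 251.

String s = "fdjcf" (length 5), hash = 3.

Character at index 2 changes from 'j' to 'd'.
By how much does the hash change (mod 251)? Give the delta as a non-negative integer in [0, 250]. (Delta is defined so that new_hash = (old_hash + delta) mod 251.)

Answer: 101

Derivation:
Delta formula: (val(new) - val(old)) * B^(n-1-k) mod M
  val('d') - val('j') = 4 - 10 = -6
  B^(n-1-k) = 5^2 mod 251 = 25
  Delta = -6 * 25 mod 251 = 101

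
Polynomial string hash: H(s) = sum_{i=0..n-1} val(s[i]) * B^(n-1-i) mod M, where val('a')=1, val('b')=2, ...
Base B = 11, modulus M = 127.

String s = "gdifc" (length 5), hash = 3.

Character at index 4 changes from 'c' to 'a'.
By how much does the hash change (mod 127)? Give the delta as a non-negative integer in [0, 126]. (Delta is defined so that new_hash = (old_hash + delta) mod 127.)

Answer: 125

Derivation:
Delta formula: (val(new) - val(old)) * B^(n-1-k) mod M
  val('a') - val('c') = 1 - 3 = -2
  B^(n-1-k) = 11^0 mod 127 = 1
  Delta = -2 * 1 mod 127 = 125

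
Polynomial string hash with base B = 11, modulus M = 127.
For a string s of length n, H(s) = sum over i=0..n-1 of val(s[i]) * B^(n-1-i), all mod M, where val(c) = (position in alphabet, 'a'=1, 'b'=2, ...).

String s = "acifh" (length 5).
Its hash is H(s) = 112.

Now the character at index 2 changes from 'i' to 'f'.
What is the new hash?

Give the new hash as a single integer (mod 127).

Answer: 3

Derivation:
val('i') = 9, val('f') = 6
Position k = 2, exponent = n-1-k = 2
B^2 mod M = 11^2 mod 127 = 121
Delta = (6 - 9) * 121 mod 127 = 18
New hash = (112 + 18) mod 127 = 3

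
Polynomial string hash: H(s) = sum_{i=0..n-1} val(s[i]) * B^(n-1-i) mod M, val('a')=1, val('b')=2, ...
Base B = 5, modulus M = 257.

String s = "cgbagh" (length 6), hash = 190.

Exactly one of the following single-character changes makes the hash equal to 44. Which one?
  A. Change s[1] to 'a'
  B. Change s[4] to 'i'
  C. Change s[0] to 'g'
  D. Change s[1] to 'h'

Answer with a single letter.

Answer: D

Derivation:
Option A: s[1]='g'->'a', delta=(1-7)*5^4 mod 257 = 105, hash=190+105 mod 257 = 38
Option B: s[4]='g'->'i', delta=(9-7)*5^1 mod 257 = 10, hash=190+10 mod 257 = 200
Option C: s[0]='c'->'g', delta=(7-3)*5^5 mod 257 = 164, hash=190+164 mod 257 = 97
Option D: s[1]='g'->'h', delta=(8-7)*5^4 mod 257 = 111, hash=190+111 mod 257 = 44 <-- target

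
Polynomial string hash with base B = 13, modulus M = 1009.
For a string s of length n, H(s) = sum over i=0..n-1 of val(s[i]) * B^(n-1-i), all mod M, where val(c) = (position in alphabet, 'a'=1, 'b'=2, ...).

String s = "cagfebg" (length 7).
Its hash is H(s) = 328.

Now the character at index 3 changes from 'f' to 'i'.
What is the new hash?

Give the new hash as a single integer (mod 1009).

val('f') = 6, val('i') = 9
Position k = 3, exponent = n-1-k = 3
B^3 mod M = 13^3 mod 1009 = 179
Delta = (9 - 6) * 179 mod 1009 = 537
New hash = (328 + 537) mod 1009 = 865

Answer: 865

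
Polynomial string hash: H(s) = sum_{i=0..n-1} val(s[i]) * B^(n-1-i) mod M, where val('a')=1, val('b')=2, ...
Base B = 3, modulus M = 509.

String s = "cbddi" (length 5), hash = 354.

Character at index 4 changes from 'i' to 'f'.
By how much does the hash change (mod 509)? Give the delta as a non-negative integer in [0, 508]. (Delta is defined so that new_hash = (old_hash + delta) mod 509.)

Delta formula: (val(new) - val(old)) * B^(n-1-k) mod M
  val('f') - val('i') = 6 - 9 = -3
  B^(n-1-k) = 3^0 mod 509 = 1
  Delta = -3 * 1 mod 509 = 506

Answer: 506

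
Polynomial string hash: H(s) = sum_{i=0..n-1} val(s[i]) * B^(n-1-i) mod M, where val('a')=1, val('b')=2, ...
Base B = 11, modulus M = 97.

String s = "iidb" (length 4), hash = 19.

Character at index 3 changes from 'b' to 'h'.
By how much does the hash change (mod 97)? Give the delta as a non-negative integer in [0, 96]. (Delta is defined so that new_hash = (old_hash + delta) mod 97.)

Delta formula: (val(new) - val(old)) * B^(n-1-k) mod M
  val('h') - val('b') = 8 - 2 = 6
  B^(n-1-k) = 11^0 mod 97 = 1
  Delta = 6 * 1 mod 97 = 6

Answer: 6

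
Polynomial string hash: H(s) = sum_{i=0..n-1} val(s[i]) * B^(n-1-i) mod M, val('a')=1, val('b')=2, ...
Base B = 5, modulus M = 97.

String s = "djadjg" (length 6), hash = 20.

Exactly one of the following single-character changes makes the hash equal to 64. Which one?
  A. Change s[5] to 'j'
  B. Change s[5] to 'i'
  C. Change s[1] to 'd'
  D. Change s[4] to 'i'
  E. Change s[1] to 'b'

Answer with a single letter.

Option A: s[5]='g'->'j', delta=(10-7)*5^0 mod 97 = 3, hash=20+3 mod 97 = 23
Option B: s[5]='g'->'i', delta=(9-7)*5^0 mod 97 = 2, hash=20+2 mod 97 = 22
Option C: s[1]='j'->'d', delta=(4-10)*5^4 mod 97 = 33, hash=20+33 mod 97 = 53
Option D: s[4]='j'->'i', delta=(9-10)*5^1 mod 97 = 92, hash=20+92 mod 97 = 15
Option E: s[1]='j'->'b', delta=(2-10)*5^4 mod 97 = 44, hash=20+44 mod 97 = 64 <-- target

Answer: E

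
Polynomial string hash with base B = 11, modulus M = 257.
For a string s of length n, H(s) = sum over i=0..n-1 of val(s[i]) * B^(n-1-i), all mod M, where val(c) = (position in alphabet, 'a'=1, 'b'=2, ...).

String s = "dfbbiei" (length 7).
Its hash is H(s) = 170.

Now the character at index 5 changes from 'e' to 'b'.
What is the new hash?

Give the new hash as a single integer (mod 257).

val('e') = 5, val('b') = 2
Position k = 5, exponent = n-1-k = 1
B^1 mod M = 11^1 mod 257 = 11
Delta = (2 - 5) * 11 mod 257 = 224
New hash = (170 + 224) mod 257 = 137

Answer: 137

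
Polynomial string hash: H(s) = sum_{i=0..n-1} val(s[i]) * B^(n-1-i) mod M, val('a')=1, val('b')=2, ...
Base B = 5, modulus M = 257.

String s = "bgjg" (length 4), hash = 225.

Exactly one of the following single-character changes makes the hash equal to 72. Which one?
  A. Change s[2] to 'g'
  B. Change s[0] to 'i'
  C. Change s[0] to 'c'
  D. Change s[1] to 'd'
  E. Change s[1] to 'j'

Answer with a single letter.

Option A: s[2]='j'->'g', delta=(7-10)*5^1 mod 257 = 242, hash=225+242 mod 257 = 210
Option B: s[0]='b'->'i', delta=(9-2)*5^3 mod 257 = 104, hash=225+104 mod 257 = 72 <-- target
Option C: s[0]='b'->'c', delta=(3-2)*5^3 mod 257 = 125, hash=225+125 mod 257 = 93
Option D: s[1]='g'->'d', delta=(4-7)*5^2 mod 257 = 182, hash=225+182 mod 257 = 150
Option E: s[1]='g'->'j', delta=(10-7)*5^2 mod 257 = 75, hash=225+75 mod 257 = 43

Answer: B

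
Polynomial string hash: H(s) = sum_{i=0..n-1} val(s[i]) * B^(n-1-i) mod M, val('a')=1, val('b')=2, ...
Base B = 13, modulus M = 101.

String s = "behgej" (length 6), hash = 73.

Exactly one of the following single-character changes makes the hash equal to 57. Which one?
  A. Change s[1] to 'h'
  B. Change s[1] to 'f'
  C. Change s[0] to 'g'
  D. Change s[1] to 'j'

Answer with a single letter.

Answer: C

Derivation:
Option A: s[1]='e'->'h', delta=(8-5)*13^4 mod 101 = 35, hash=73+35 mod 101 = 7
Option B: s[1]='e'->'f', delta=(6-5)*13^4 mod 101 = 79, hash=73+79 mod 101 = 51
Option C: s[0]='b'->'g', delta=(7-2)*13^5 mod 101 = 85, hash=73+85 mod 101 = 57 <-- target
Option D: s[1]='e'->'j', delta=(10-5)*13^4 mod 101 = 92, hash=73+92 mod 101 = 64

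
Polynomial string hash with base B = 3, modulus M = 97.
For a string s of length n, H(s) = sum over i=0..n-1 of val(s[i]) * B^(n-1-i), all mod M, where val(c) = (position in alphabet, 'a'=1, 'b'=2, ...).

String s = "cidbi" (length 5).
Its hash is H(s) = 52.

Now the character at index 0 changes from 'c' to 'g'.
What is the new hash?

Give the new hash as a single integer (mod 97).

Answer: 85

Derivation:
val('c') = 3, val('g') = 7
Position k = 0, exponent = n-1-k = 4
B^4 mod M = 3^4 mod 97 = 81
Delta = (7 - 3) * 81 mod 97 = 33
New hash = (52 + 33) mod 97 = 85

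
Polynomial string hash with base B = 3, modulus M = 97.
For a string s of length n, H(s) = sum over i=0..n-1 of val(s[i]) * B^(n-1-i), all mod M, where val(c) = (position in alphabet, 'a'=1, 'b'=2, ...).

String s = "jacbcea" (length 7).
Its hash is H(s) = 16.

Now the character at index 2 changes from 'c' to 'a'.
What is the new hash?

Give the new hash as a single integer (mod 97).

val('c') = 3, val('a') = 1
Position k = 2, exponent = n-1-k = 4
B^4 mod M = 3^4 mod 97 = 81
Delta = (1 - 3) * 81 mod 97 = 32
New hash = (16 + 32) mod 97 = 48

Answer: 48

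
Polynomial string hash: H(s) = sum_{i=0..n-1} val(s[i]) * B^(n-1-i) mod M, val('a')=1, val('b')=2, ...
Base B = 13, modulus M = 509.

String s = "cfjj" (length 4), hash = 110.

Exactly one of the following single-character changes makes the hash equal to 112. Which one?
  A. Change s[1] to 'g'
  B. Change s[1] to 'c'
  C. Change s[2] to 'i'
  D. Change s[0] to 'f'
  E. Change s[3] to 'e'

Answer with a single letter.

Option A: s[1]='f'->'g', delta=(7-6)*13^2 mod 509 = 169, hash=110+169 mod 509 = 279
Option B: s[1]='f'->'c', delta=(3-6)*13^2 mod 509 = 2, hash=110+2 mod 509 = 112 <-- target
Option C: s[2]='j'->'i', delta=(9-10)*13^1 mod 509 = 496, hash=110+496 mod 509 = 97
Option D: s[0]='c'->'f', delta=(6-3)*13^3 mod 509 = 483, hash=110+483 mod 509 = 84
Option E: s[3]='j'->'e', delta=(5-10)*13^0 mod 509 = 504, hash=110+504 mod 509 = 105

Answer: B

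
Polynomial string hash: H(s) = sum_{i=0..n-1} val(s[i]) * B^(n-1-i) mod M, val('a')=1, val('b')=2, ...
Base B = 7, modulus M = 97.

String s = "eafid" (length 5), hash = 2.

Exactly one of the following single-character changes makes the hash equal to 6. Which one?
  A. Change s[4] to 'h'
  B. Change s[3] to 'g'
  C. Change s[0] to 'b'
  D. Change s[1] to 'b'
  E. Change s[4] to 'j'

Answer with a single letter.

Option A: s[4]='d'->'h', delta=(8-4)*7^0 mod 97 = 4, hash=2+4 mod 97 = 6 <-- target
Option B: s[3]='i'->'g', delta=(7-9)*7^1 mod 97 = 83, hash=2+83 mod 97 = 85
Option C: s[0]='e'->'b', delta=(2-5)*7^4 mod 97 = 72, hash=2+72 mod 97 = 74
Option D: s[1]='a'->'b', delta=(2-1)*7^3 mod 97 = 52, hash=2+52 mod 97 = 54
Option E: s[4]='d'->'j', delta=(10-4)*7^0 mod 97 = 6, hash=2+6 mod 97 = 8

Answer: A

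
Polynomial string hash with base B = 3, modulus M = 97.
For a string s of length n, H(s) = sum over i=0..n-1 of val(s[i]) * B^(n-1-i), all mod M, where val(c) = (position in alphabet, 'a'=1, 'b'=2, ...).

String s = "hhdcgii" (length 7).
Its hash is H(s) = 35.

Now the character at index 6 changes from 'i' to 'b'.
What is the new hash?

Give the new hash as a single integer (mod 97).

Answer: 28

Derivation:
val('i') = 9, val('b') = 2
Position k = 6, exponent = n-1-k = 0
B^0 mod M = 3^0 mod 97 = 1
Delta = (2 - 9) * 1 mod 97 = 90
New hash = (35 + 90) mod 97 = 28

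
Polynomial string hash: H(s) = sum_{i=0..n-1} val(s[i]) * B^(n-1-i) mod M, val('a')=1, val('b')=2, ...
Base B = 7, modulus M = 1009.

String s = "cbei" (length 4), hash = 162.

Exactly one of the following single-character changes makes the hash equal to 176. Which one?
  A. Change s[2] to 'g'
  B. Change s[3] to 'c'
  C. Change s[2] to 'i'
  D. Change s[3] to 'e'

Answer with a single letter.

Option A: s[2]='e'->'g', delta=(7-5)*7^1 mod 1009 = 14, hash=162+14 mod 1009 = 176 <-- target
Option B: s[3]='i'->'c', delta=(3-9)*7^0 mod 1009 = 1003, hash=162+1003 mod 1009 = 156
Option C: s[2]='e'->'i', delta=(9-5)*7^1 mod 1009 = 28, hash=162+28 mod 1009 = 190
Option D: s[3]='i'->'e', delta=(5-9)*7^0 mod 1009 = 1005, hash=162+1005 mod 1009 = 158

Answer: A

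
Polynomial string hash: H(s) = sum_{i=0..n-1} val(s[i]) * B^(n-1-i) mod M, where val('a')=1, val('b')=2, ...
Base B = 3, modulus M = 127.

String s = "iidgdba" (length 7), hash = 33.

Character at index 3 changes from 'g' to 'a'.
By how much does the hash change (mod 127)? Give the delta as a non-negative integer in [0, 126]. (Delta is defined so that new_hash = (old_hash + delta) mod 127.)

Delta formula: (val(new) - val(old)) * B^(n-1-k) mod M
  val('a') - val('g') = 1 - 7 = -6
  B^(n-1-k) = 3^3 mod 127 = 27
  Delta = -6 * 27 mod 127 = 92

Answer: 92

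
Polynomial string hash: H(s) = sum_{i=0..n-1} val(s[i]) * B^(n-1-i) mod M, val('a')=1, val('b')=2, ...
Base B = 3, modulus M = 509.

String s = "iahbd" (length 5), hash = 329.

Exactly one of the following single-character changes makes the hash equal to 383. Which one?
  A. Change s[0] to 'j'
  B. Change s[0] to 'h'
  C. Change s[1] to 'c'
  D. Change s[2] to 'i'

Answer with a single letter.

Option A: s[0]='i'->'j', delta=(10-9)*3^4 mod 509 = 81, hash=329+81 mod 509 = 410
Option B: s[0]='i'->'h', delta=(8-9)*3^4 mod 509 = 428, hash=329+428 mod 509 = 248
Option C: s[1]='a'->'c', delta=(3-1)*3^3 mod 509 = 54, hash=329+54 mod 509 = 383 <-- target
Option D: s[2]='h'->'i', delta=(9-8)*3^2 mod 509 = 9, hash=329+9 mod 509 = 338

Answer: C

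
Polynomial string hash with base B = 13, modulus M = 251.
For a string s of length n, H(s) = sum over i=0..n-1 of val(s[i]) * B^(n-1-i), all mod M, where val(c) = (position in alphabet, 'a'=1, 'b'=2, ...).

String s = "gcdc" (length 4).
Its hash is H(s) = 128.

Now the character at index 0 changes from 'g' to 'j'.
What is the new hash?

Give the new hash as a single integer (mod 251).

val('g') = 7, val('j') = 10
Position k = 0, exponent = n-1-k = 3
B^3 mod M = 13^3 mod 251 = 189
Delta = (10 - 7) * 189 mod 251 = 65
New hash = (128 + 65) mod 251 = 193

Answer: 193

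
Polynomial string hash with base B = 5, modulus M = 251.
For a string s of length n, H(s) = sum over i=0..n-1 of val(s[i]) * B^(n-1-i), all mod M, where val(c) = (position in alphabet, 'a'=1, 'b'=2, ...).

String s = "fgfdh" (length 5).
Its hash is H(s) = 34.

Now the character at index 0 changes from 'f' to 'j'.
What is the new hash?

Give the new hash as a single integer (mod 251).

Answer: 24

Derivation:
val('f') = 6, val('j') = 10
Position k = 0, exponent = n-1-k = 4
B^4 mod M = 5^4 mod 251 = 123
Delta = (10 - 6) * 123 mod 251 = 241
New hash = (34 + 241) mod 251 = 24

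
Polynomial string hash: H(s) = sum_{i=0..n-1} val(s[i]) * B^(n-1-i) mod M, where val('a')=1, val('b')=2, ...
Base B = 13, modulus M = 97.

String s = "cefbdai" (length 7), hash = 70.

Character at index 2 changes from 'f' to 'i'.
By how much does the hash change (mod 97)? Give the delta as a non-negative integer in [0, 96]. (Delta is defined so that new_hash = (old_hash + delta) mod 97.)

Answer: 32

Derivation:
Delta formula: (val(new) - val(old)) * B^(n-1-k) mod M
  val('i') - val('f') = 9 - 6 = 3
  B^(n-1-k) = 13^4 mod 97 = 43
  Delta = 3 * 43 mod 97 = 32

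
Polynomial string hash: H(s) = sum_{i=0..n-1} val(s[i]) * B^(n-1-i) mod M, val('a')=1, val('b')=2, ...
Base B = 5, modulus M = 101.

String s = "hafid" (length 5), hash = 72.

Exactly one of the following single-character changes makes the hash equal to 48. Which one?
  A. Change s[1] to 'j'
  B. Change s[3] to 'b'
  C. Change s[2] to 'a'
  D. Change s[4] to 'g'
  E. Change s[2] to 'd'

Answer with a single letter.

Answer: C

Derivation:
Option A: s[1]='a'->'j', delta=(10-1)*5^3 mod 101 = 14, hash=72+14 mod 101 = 86
Option B: s[3]='i'->'b', delta=(2-9)*5^1 mod 101 = 66, hash=72+66 mod 101 = 37
Option C: s[2]='f'->'a', delta=(1-6)*5^2 mod 101 = 77, hash=72+77 mod 101 = 48 <-- target
Option D: s[4]='d'->'g', delta=(7-4)*5^0 mod 101 = 3, hash=72+3 mod 101 = 75
Option E: s[2]='f'->'d', delta=(4-6)*5^2 mod 101 = 51, hash=72+51 mod 101 = 22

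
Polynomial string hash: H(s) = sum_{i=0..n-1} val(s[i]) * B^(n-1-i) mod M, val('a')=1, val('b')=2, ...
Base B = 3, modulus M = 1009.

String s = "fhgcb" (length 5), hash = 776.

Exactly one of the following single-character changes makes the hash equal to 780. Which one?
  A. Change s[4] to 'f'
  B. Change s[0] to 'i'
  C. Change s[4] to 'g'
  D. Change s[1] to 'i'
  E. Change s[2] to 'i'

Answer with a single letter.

Option A: s[4]='b'->'f', delta=(6-2)*3^0 mod 1009 = 4, hash=776+4 mod 1009 = 780 <-- target
Option B: s[0]='f'->'i', delta=(9-6)*3^4 mod 1009 = 243, hash=776+243 mod 1009 = 10
Option C: s[4]='b'->'g', delta=(7-2)*3^0 mod 1009 = 5, hash=776+5 mod 1009 = 781
Option D: s[1]='h'->'i', delta=(9-8)*3^3 mod 1009 = 27, hash=776+27 mod 1009 = 803
Option E: s[2]='g'->'i', delta=(9-7)*3^2 mod 1009 = 18, hash=776+18 mod 1009 = 794

Answer: A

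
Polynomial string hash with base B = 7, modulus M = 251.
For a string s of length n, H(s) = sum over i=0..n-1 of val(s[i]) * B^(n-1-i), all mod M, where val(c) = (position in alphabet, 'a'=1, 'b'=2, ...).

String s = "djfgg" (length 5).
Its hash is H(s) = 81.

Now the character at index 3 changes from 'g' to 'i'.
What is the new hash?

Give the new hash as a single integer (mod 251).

Answer: 95

Derivation:
val('g') = 7, val('i') = 9
Position k = 3, exponent = n-1-k = 1
B^1 mod M = 7^1 mod 251 = 7
Delta = (9 - 7) * 7 mod 251 = 14
New hash = (81 + 14) mod 251 = 95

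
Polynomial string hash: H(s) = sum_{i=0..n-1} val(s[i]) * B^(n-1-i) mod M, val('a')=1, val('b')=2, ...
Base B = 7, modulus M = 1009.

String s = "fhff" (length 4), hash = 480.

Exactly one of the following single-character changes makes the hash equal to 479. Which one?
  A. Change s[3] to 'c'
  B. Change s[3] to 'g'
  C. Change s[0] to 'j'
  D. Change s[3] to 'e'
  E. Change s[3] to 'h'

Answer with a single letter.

Answer: D

Derivation:
Option A: s[3]='f'->'c', delta=(3-6)*7^0 mod 1009 = 1006, hash=480+1006 mod 1009 = 477
Option B: s[3]='f'->'g', delta=(7-6)*7^0 mod 1009 = 1, hash=480+1 mod 1009 = 481
Option C: s[0]='f'->'j', delta=(10-6)*7^3 mod 1009 = 363, hash=480+363 mod 1009 = 843
Option D: s[3]='f'->'e', delta=(5-6)*7^0 mod 1009 = 1008, hash=480+1008 mod 1009 = 479 <-- target
Option E: s[3]='f'->'h', delta=(8-6)*7^0 mod 1009 = 2, hash=480+2 mod 1009 = 482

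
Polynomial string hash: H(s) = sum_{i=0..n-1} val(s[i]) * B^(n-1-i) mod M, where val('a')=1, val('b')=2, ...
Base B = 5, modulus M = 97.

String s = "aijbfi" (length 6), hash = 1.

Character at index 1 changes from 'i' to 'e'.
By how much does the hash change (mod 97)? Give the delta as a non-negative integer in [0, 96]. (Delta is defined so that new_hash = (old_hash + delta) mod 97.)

Delta formula: (val(new) - val(old)) * B^(n-1-k) mod M
  val('e') - val('i') = 5 - 9 = -4
  B^(n-1-k) = 5^4 mod 97 = 43
  Delta = -4 * 43 mod 97 = 22

Answer: 22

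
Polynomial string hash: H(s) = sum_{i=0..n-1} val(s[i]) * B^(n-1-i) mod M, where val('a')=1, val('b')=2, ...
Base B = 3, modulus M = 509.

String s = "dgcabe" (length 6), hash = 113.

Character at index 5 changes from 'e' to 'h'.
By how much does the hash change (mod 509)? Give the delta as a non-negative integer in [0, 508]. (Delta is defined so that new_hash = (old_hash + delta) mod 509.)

Answer: 3

Derivation:
Delta formula: (val(new) - val(old)) * B^(n-1-k) mod M
  val('h') - val('e') = 8 - 5 = 3
  B^(n-1-k) = 3^0 mod 509 = 1
  Delta = 3 * 1 mod 509 = 3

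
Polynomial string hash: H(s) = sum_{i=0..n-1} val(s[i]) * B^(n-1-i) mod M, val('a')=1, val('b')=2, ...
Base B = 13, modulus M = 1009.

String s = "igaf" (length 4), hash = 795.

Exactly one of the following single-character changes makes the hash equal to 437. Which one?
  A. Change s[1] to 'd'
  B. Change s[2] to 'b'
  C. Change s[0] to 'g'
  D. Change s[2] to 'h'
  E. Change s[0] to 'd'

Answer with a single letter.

Option A: s[1]='g'->'d', delta=(4-7)*13^2 mod 1009 = 502, hash=795+502 mod 1009 = 288
Option B: s[2]='a'->'b', delta=(2-1)*13^1 mod 1009 = 13, hash=795+13 mod 1009 = 808
Option C: s[0]='i'->'g', delta=(7-9)*13^3 mod 1009 = 651, hash=795+651 mod 1009 = 437 <-- target
Option D: s[2]='a'->'h', delta=(8-1)*13^1 mod 1009 = 91, hash=795+91 mod 1009 = 886
Option E: s[0]='i'->'d', delta=(4-9)*13^3 mod 1009 = 114, hash=795+114 mod 1009 = 909

Answer: C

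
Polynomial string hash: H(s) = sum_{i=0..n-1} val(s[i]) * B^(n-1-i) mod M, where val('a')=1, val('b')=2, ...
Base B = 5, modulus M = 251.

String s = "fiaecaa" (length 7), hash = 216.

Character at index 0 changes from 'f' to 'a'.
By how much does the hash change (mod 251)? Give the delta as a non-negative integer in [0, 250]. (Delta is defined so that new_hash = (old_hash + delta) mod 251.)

Delta formula: (val(new) - val(old)) * B^(n-1-k) mod M
  val('a') - val('f') = 1 - 6 = -5
  B^(n-1-k) = 5^6 mod 251 = 63
  Delta = -5 * 63 mod 251 = 187

Answer: 187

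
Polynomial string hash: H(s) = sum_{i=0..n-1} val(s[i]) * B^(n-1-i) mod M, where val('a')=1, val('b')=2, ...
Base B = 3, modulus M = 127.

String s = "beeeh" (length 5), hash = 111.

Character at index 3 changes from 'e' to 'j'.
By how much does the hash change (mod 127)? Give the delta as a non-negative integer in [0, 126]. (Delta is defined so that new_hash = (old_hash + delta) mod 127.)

Delta formula: (val(new) - val(old)) * B^(n-1-k) mod M
  val('j') - val('e') = 10 - 5 = 5
  B^(n-1-k) = 3^1 mod 127 = 3
  Delta = 5 * 3 mod 127 = 15

Answer: 15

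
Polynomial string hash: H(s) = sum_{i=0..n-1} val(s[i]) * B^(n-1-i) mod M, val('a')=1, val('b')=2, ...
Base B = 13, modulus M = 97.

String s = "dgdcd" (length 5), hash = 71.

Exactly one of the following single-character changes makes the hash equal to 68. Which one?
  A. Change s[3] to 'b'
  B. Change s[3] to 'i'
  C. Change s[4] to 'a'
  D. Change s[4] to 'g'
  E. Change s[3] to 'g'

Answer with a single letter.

Answer: C

Derivation:
Option A: s[3]='c'->'b', delta=(2-3)*13^1 mod 97 = 84, hash=71+84 mod 97 = 58
Option B: s[3]='c'->'i', delta=(9-3)*13^1 mod 97 = 78, hash=71+78 mod 97 = 52
Option C: s[4]='d'->'a', delta=(1-4)*13^0 mod 97 = 94, hash=71+94 mod 97 = 68 <-- target
Option D: s[4]='d'->'g', delta=(7-4)*13^0 mod 97 = 3, hash=71+3 mod 97 = 74
Option E: s[3]='c'->'g', delta=(7-3)*13^1 mod 97 = 52, hash=71+52 mod 97 = 26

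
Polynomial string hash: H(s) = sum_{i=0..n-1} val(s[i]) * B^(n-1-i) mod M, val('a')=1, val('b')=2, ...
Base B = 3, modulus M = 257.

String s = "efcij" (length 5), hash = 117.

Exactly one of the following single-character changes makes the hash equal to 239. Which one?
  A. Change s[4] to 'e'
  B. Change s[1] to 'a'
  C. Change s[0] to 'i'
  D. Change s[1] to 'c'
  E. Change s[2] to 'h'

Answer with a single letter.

Answer: B

Derivation:
Option A: s[4]='j'->'e', delta=(5-10)*3^0 mod 257 = 252, hash=117+252 mod 257 = 112
Option B: s[1]='f'->'a', delta=(1-6)*3^3 mod 257 = 122, hash=117+122 mod 257 = 239 <-- target
Option C: s[0]='e'->'i', delta=(9-5)*3^4 mod 257 = 67, hash=117+67 mod 257 = 184
Option D: s[1]='f'->'c', delta=(3-6)*3^3 mod 257 = 176, hash=117+176 mod 257 = 36
Option E: s[2]='c'->'h', delta=(8-3)*3^2 mod 257 = 45, hash=117+45 mod 257 = 162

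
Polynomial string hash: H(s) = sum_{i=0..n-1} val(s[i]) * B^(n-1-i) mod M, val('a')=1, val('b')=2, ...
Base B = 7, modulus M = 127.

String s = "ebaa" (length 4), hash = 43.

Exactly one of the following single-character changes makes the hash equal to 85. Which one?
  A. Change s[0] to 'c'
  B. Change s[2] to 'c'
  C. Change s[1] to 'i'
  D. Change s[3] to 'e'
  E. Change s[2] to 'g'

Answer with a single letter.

Option A: s[0]='e'->'c', delta=(3-5)*7^3 mod 127 = 76, hash=43+76 mod 127 = 119
Option B: s[2]='a'->'c', delta=(3-1)*7^1 mod 127 = 14, hash=43+14 mod 127 = 57
Option C: s[1]='b'->'i', delta=(9-2)*7^2 mod 127 = 89, hash=43+89 mod 127 = 5
Option D: s[3]='a'->'e', delta=(5-1)*7^0 mod 127 = 4, hash=43+4 mod 127 = 47
Option E: s[2]='a'->'g', delta=(7-1)*7^1 mod 127 = 42, hash=43+42 mod 127 = 85 <-- target

Answer: E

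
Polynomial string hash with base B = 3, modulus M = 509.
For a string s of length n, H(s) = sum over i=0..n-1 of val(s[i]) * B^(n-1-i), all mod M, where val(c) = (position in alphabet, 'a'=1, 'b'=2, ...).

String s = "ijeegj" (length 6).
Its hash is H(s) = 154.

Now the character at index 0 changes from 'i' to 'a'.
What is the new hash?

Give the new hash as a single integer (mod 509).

Answer: 246

Derivation:
val('i') = 9, val('a') = 1
Position k = 0, exponent = n-1-k = 5
B^5 mod M = 3^5 mod 509 = 243
Delta = (1 - 9) * 243 mod 509 = 92
New hash = (154 + 92) mod 509 = 246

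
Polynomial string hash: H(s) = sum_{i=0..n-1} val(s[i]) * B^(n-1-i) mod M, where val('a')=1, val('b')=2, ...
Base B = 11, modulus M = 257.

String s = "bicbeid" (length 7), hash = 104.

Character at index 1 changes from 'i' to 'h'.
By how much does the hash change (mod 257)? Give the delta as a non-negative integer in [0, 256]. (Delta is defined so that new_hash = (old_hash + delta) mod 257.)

Answer: 88

Derivation:
Delta formula: (val(new) - val(old)) * B^(n-1-k) mod M
  val('h') - val('i') = 8 - 9 = -1
  B^(n-1-k) = 11^5 mod 257 = 169
  Delta = -1 * 169 mod 257 = 88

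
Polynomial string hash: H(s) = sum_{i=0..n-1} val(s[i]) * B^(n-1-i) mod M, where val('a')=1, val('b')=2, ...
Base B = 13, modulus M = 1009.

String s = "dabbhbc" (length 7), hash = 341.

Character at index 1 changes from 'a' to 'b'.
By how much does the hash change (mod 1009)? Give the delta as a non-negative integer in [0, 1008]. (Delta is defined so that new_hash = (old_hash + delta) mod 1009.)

Delta formula: (val(new) - val(old)) * B^(n-1-k) mod M
  val('b') - val('a') = 2 - 1 = 1
  B^(n-1-k) = 13^5 mod 1009 = 990
  Delta = 1 * 990 mod 1009 = 990

Answer: 990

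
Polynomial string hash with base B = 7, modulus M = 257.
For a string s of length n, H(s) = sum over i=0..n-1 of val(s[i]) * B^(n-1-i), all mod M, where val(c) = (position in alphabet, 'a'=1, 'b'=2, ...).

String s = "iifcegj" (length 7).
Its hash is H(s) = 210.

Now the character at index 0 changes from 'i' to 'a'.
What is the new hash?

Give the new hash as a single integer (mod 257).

val('i') = 9, val('a') = 1
Position k = 0, exponent = n-1-k = 6
B^6 mod M = 7^6 mod 257 = 200
Delta = (1 - 9) * 200 mod 257 = 199
New hash = (210 + 199) mod 257 = 152

Answer: 152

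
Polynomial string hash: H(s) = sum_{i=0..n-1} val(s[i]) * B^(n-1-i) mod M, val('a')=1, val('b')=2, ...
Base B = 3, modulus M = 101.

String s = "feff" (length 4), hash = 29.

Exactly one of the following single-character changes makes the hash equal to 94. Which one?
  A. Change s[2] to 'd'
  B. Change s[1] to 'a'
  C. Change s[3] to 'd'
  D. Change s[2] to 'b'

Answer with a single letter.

Option A: s[2]='f'->'d', delta=(4-6)*3^1 mod 101 = 95, hash=29+95 mod 101 = 23
Option B: s[1]='e'->'a', delta=(1-5)*3^2 mod 101 = 65, hash=29+65 mod 101 = 94 <-- target
Option C: s[3]='f'->'d', delta=(4-6)*3^0 mod 101 = 99, hash=29+99 mod 101 = 27
Option D: s[2]='f'->'b', delta=(2-6)*3^1 mod 101 = 89, hash=29+89 mod 101 = 17

Answer: B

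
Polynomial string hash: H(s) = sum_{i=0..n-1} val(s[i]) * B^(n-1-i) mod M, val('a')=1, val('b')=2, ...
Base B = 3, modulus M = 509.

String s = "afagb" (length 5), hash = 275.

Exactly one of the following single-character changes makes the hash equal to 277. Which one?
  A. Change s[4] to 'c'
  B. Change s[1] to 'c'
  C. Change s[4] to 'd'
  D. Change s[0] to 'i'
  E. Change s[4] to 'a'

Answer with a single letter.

Answer: C

Derivation:
Option A: s[4]='b'->'c', delta=(3-2)*3^0 mod 509 = 1, hash=275+1 mod 509 = 276
Option B: s[1]='f'->'c', delta=(3-6)*3^3 mod 509 = 428, hash=275+428 mod 509 = 194
Option C: s[4]='b'->'d', delta=(4-2)*3^0 mod 509 = 2, hash=275+2 mod 509 = 277 <-- target
Option D: s[0]='a'->'i', delta=(9-1)*3^4 mod 509 = 139, hash=275+139 mod 509 = 414
Option E: s[4]='b'->'a', delta=(1-2)*3^0 mod 509 = 508, hash=275+508 mod 509 = 274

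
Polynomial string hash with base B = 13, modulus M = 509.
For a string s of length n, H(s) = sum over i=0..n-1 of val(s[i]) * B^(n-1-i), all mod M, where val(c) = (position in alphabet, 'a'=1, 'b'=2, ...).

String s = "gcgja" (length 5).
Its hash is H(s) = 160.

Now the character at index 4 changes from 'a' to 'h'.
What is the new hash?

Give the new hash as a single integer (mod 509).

Answer: 167

Derivation:
val('a') = 1, val('h') = 8
Position k = 4, exponent = n-1-k = 0
B^0 mod M = 13^0 mod 509 = 1
Delta = (8 - 1) * 1 mod 509 = 7
New hash = (160 + 7) mod 509 = 167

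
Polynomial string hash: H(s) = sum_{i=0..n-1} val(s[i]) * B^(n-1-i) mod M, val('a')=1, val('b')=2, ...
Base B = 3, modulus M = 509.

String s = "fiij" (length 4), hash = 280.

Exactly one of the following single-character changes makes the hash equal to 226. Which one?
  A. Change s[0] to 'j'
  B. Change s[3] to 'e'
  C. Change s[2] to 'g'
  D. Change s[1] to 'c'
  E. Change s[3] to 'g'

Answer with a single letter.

Option A: s[0]='f'->'j', delta=(10-6)*3^3 mod 509 = 108, hash=280+108 mod 509 = 388
Option B: s[3]='j'->'e', delta=(5-10)*3^0 mod 509 = 504, hash=280+504 mod 509 = 275
Option C: s[2]='i'->'g', delta=(7-9)*3^1 mod 509 = 503, hash=280+503 mod 509 = 274
Option D: s[1]='i'->'c', delta=(3-9)*3^2 mod 509 = 455, hash=280+455 mod 509 = 226 <-- target
Option E: s[3]='j'->'g', delta=(7-10)*3^0 mod 509 = 506, hash=280+506 mod 509 = 277

Answer: D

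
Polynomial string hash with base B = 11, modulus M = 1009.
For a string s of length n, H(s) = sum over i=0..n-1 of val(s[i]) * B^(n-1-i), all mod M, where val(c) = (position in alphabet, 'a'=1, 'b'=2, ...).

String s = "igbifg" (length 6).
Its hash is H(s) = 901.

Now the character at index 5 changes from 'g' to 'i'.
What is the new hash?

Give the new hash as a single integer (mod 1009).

Answer: 903

Derivation:
val('g') = 7, val('i') = 9
Position k = 5, exponent = n-1-k = 0
B^0 mod M = 11^0 mod 1009 = 1
Delta = (9 - 7) * 1 mod 1009 = 2
New hash = (901 + 2) mod 1009 = 903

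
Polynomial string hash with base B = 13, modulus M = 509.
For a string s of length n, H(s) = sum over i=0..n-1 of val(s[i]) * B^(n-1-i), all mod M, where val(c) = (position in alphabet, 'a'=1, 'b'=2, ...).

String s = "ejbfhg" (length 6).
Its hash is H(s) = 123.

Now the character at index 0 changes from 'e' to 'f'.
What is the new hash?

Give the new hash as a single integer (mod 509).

Answer: 355

Derivation:
val('e') = 5, val('f') = 6
Position k = 0, exponent = n-1-k = 5
B^5 mod M = 13^5 mod 509 = 232
Delta = (6 - 5) * 232 mod 509 = 232
New hash = (123 + 232) mod 509 = 355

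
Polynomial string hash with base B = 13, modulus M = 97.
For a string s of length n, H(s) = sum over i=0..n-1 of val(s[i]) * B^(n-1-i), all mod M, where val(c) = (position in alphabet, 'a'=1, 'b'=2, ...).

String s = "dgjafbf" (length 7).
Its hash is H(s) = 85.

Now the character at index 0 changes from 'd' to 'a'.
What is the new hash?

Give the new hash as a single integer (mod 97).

Answer: 12

Derivation:
val('d') = 4, val('a') = 1
Position k = 0, exponent = n-1-k = 6
B^6 mod M = 13^6 mod 97 = 89
Delta = (1 - 4) * 89 mod 97 = 24
New hash = (85 + 24) mod 97 = 12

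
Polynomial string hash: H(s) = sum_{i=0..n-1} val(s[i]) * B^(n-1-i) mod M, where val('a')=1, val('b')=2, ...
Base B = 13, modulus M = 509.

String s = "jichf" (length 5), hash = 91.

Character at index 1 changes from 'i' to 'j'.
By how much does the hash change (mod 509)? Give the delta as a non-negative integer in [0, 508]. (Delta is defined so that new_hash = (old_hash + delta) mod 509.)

Answer: 161

Derivation:
Delta formula: (val(new) - val(old)) * B^(n-1-k) mod M
  val('j') - val('i') = 10 - 9 = 1
  B^(n-1-k) = 13^3 mod 509 = 161
  Delta = 1 * 161 mod 509 = 161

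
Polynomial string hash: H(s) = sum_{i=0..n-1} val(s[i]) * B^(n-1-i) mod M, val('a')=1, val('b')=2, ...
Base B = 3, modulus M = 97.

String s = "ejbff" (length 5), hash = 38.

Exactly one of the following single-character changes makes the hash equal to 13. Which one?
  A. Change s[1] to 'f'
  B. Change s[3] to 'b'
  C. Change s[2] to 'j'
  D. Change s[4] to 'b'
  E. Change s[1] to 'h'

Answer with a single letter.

Answer: C

Derivation:
Option A: s[1]='j'->'f', delta=(6-10)*3^3 mod 97 = 86, hash=38+86 mod 97 = 27
Option B: s[3]='f'->'b', delta=(2-6)*3^1 mod 97 = 85, hash=38+85 mod 97 = 26
Option C: s[2]='b'->'j', delta=(10-2)*3^2 mod 97 = 72, hash=38+72 mod 97 = 13 <-- target
Option D: s[4]='f'->'b', delta=(2-6)*3^0 mod 97 = 93, hash=38+93 mod 97 = 34
Option E: s[1]='j'->'h', delta=(8-10)*3^3 mod 97 = 43, hash=38+43 mod 97 = 81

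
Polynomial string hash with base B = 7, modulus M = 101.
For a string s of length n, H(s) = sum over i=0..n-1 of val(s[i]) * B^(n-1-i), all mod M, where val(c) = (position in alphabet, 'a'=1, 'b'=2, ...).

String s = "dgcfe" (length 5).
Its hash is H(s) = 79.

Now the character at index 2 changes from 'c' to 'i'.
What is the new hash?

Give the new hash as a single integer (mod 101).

Answer: 70

Derivation:
val('c') = 3, val('i') = 9
Position k = 2, exponent = n-1-k = 2
B^2 mod M = 7^2 mod 101 = 49
Delta = (9 - 3) * 49 mod 101 = 92
New hash = (79 + 92) mod 101 = 70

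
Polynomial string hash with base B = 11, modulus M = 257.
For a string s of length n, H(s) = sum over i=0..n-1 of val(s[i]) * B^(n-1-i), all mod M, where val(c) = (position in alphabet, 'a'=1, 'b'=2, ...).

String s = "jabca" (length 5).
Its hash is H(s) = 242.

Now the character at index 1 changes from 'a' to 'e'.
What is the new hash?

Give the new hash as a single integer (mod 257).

Answer: 169

Derivation:
val('a') = 1, val('e') = 5
Position k = 1, exponent = n-1-k = 3
B^3 mod M = 11^3 mod 257 = 46
Delta = (5 - 1) * 46 mod 257 = 184
New hash = (242 + 184) mod 257 = 169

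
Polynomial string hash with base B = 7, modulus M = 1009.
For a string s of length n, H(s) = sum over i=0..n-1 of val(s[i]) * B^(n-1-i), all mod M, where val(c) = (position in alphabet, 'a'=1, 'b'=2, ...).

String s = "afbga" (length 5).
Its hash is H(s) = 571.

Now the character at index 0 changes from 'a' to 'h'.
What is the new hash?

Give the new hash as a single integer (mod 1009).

val('a') = 1, val('h') = 8
Position k = 0, exponent = n-1-k = 4
B^4 mod M = 7^4 mod 1009 = 383
Delta = (8 - 1) * 383 mod 1009 = 663
New hash = (571 + 663) mod 1009 = 225

Answer: 225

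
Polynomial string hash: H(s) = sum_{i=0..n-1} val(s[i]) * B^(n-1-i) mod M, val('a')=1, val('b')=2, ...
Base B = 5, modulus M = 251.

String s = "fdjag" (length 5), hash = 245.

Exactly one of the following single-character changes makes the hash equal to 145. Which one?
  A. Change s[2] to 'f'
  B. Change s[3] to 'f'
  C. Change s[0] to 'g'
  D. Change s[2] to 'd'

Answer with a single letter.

Option A: s[2]='j'->'f', delta=(6-10)*5^2 mod 251 = 151, hash=245+151 mod 251 = 145 <-- target
Option B: s[3]='a'->'f', delta=(6-1)*5^1 mod 251 = 25, hash=245+25 mod 251 = 19
Option C: s[0]='f'->'g', delta=(7-6)*5^4 mod 251 = 123, hash=245+123 mod 251 = 117
Option D: s[2]='j'->'d', delta=(4-10)*5^2 mod 251 = 101, hash=245+101 mod 251 = 95

Answer: A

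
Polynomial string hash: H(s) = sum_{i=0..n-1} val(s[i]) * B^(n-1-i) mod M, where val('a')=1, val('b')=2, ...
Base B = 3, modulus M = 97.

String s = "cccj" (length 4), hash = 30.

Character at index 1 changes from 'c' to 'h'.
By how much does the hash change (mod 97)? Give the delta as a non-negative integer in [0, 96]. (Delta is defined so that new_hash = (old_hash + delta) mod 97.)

Answer: 45

Derivation:
Delta formula: (val(new) - val(old)) * B^(n-1-k) mod M
  val('h') - val('c') = 8 - 3 = 5
  B^(n-1-k) = 3^2 mod 97 = 9
  Delta = 5 * 9 mod 97 = 45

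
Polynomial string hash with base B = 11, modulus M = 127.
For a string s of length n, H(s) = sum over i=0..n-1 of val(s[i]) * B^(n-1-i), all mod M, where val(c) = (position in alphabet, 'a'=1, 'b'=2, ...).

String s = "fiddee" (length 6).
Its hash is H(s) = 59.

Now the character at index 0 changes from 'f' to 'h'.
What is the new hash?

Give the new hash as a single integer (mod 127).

val('f') = 6, val('h') = 8
Position k = 0, exponent = n-1-k = 5
B^5 mod M = 11^5 mod 127 = 15
Delta = (8 - 6) * 15 mod 127 = 30
New hash = (59 + 30) mod 127 = 89

Answer: 89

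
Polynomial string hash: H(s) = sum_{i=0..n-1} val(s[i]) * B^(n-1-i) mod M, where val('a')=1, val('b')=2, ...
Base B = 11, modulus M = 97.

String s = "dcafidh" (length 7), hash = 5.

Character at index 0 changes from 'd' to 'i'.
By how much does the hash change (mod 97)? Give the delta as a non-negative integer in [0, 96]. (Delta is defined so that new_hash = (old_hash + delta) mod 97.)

Delta formula: (val(new) - val(old)) * B^(n-1-k) mod M
  val('i') - val('d') = 9 - 4 = 5
  B^(n-1-k) = 11^6 mod 97 = 50
  Delta = 5 * 50 mod 97 = 56

Answer: 56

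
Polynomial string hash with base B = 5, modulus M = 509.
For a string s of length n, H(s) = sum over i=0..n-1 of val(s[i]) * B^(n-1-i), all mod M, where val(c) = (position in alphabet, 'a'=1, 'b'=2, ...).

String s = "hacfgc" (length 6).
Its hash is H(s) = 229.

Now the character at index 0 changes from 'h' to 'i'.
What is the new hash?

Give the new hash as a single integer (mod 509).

val('h') = 8, val('i') = 9
Position k = 0, exponent = n-1-k = 5
B^5 mod M = 5^5 mod 509 = 71
Delta = (9 - 8) * 71 mod 509 = 71
New hash = (229 + 71) mod 509 = 300

Answer: 300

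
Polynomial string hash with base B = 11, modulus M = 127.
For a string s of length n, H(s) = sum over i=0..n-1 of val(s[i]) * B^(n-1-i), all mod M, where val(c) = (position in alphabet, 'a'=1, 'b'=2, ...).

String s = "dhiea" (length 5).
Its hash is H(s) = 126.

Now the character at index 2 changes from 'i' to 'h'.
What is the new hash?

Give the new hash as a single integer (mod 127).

val('i') = 9, val('h') = 8
Position k = 2, exponent = n-1-k = 2
B^2 mod M = 11^2 mod 127 = 121
Delta = (8 - 9) * 121 mod 127 = 6
New hash = (126 + 6) mod 127 = 5

Answer: 5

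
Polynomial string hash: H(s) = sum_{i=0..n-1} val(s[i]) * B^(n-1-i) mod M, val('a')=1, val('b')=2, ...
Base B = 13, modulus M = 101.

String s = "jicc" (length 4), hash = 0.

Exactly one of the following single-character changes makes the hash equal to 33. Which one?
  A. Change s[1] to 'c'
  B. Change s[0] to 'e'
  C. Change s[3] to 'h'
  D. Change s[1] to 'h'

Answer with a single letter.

Option A: s[1]='i'->'c', delta=(3-9)*13^2 mod 101 = 97, hash=0+97 mod 101 = 97
Option B: s[0]='j'->'e', delta=(5-10)*13^3 mod 101 = 24, hash=0+24 mod 101 = 24
Option C: s[3]='c'->'h', delta=(8-3)*13^0 mod 101 = 5, hash=0+5 mod 101 = 5
Option D: s[1]='i'->'h', delta=(8-9)*13^2 mod 101 = 33, hash=0+33 mod 101 = 33 <-- target

Answer: D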